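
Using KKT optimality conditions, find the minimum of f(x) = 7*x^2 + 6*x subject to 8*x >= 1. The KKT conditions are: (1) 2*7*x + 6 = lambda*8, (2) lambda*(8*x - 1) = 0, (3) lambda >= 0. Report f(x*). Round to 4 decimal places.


Step 1: Try lambda = 0 (constraint inactive).
x_unc = -6/(2*7) = -0.4286
Check: 8*-0.4286 = -3.4288 < 1 -- violated!
Step 2: Constraint must be active: 8*x = 1
x* = 1/8 = 0.125
lambda = (2*7*0.125 + 6)/8 = 0.9688
Step 3: Compute optimal value.
f(x*) = 7*0.125^2 + 6*0.125 = 0.8594


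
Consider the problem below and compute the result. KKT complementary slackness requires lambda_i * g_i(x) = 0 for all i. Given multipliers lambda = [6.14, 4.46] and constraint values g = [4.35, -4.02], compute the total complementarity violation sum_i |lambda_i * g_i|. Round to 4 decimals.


KKT complementary slackness check:
lambda_1 * g_1 = 6.14 * 4.35 = 26.709
lambda_2 * g_2 = 4.46 * -4.02 = -17.9292
Total violation = 26.709 + 17.9292 = 44.6382


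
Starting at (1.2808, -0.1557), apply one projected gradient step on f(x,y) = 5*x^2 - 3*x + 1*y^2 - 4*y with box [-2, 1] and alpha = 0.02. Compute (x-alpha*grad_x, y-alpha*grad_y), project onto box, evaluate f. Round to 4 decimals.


Step 1: Compute gradient at (1.2808, -0.1557).
grad_x = 2*5*1.2808 - 3 = 9.808
grad_y = 2*1*-0.1557 - 4 = -4.3114
Step 2: Gradient step.
x_raw = 1.2808 - 0.02*9.808 = 1.0846
y_raw = -0.1557 - 0.02*-4.3114 = -0.0695
Step 3: Project onto [-2, 1].
x_proj = clip(1.0846) = 1.0
y_proj = clip(-0.0695) = -0.0695
Step 4: Evaluate f.
f(1.0, -0.0695) = 2.2827


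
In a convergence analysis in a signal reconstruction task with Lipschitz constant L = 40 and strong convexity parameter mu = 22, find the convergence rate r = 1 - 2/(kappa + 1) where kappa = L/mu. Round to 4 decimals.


Step 1: Compute the condition number.
kappa = L/mu = 40/22 = 1.8182
Step 2: Compute the convergence rate.
r = 1 - 2/(kappa + 1) = 1 - 2*mu/(L + mu) = (L - mu)/(L + mu) = 18/62 = 0.2903


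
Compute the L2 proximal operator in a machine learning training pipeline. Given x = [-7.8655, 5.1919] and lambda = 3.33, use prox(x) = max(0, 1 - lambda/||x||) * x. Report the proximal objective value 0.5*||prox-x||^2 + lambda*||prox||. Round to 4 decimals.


Step 1: Compute ||x||.
||x|| = 9.4245
Step 2: Compute scaling factor.
scale = max(0, 1 - 3.33/9.4245) = 0.6467
Step 3: prox(x) = [-5.0864, 3.3574]
||prox(x)|| = 6.0945
Step 4: Proximal objective.
0.5*||prox-x||^2 = 5.5445
lambda*||prox|| = 20.2947
Total = 25.8393


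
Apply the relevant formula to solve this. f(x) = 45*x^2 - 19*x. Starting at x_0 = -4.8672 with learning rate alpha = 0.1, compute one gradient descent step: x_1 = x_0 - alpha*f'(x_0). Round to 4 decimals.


We compute the gradient at x_0 and apply the update.
f'(x) = 90*x - 19
f'(-4.8672) = 90*-4.8672 - 19 = -457.048
x_1 = -4.8672 - 0.1*-457.048 = 40.8376


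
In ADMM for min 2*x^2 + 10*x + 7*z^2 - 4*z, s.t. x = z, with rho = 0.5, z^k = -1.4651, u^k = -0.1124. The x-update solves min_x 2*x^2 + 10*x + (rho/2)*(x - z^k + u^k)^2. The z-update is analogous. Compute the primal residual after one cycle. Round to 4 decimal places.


ADMM iteration with rho = 0.5, z^k = -1.4651, u^k = -0.1124
Step 1: x-update.
Minimize 2*x^2 + 10*x + (0.5/2)*(x + 1.4651 - 0.1124)^2
FOC: (2*2 + 0.5)*x = -10 + 0.5*(-1.4651 + 0.1124)
x^{k+1} = -2.3725
Step 2: z-update.
Minimize 7*z^2 - 4*z + (0.5/2)*(-2.3725 - z - 0.1124)^2
FOC: (2*7 + 0.5)*z = 4 + 0.5*(-2.3725 - 0.1124)
z^{k+1} = 0.1902
Step 3: u-update.
u^{k+1} = -0.1124 - 2.3725 - 0.1902 = -2.6751
Step 4: Primal residual = |-2.3725 - 0.1902| = 2.5627


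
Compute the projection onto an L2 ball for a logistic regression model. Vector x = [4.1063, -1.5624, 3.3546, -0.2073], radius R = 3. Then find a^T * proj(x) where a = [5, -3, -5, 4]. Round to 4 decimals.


Step 1: Compute ||x|| (intermediates to 6 decimals).
||x|| = sqrt(4.1063^2 + (-1.5624)^2 + 3.3546^2 + (-0.2073)^2) = 5.531646
Step 2: Project.
Since ||x|| > R, scale = R/||x|| = 3/5.531646 = 0.542334, proj(x) = scale * x
proj(x) = [2.226986, -0.847343, 1.819314, -0.112426]
Step 3: Dot product.
a^T * proj(x) = 5*2.226986 - 3*(-0.847343) - 5*1.819314 + 4*(-0.112426) = 4.1307


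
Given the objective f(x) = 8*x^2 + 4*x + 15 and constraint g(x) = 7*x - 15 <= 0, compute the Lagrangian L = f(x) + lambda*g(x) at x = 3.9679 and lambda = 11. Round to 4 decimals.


Step 1: Evaluate f(x).
f(3.9679) = 8*3.9679^2 + 4*3.9679 + 15 = 156.8254
Step 2: Evaluate g(x).
g(3.9679) = 7*3.9679 - 15 = 12.7753
Step 3: Compute Lagrangian.
L = 156.8254 + 11*12.7753 = 297.3537


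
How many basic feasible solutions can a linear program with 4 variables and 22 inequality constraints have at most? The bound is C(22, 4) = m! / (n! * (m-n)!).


Each vertex corresponds to some choice of n active constraints out of m, so the number of vertices is at most C(m, n) = m! / (n!(m-n)!).
m = 22, n = 4
Numerator: 22 * 21 * 20 * 19
Denominator: 4! = 24
C(22, 4) = 7315


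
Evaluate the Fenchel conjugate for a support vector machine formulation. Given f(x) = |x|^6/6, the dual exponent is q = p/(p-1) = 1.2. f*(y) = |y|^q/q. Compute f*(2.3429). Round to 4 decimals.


The conjugate exponent q satisfies 1/p + 1/q = 1.
p = 6, so q = 6/(6 - 1) = 1.2
|y|^q = 2.3429^1.2 = 2.7778
f*(2.3429) = 2.7778 / 1.2 = 2.3149


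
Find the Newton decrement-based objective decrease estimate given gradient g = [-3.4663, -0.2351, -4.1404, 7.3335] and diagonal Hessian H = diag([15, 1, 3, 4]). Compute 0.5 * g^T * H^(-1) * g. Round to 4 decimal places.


Step 1: H is diagonal, so H^(-1) * g = [-0.2311, -0.2351, -1.3801, 1.8334].
Step 2: g^T H^(-1) g = sum_i g_i^2 / H_ii
  = (-3.4663)^2/15 + (-0.2351)^2/1 + (-4.1404)^2/3 + (7.3335)^2/4
  = 0.801 + 0.0553 + 5.7143 + 13.4451 = 20.0156
Step 3: Objective decrease = 0.5 * g^T H^(-1) g = 10.0078


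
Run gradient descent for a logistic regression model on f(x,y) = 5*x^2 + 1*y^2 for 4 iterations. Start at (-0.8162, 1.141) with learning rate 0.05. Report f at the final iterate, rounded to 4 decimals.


Gradient descent on f(x,y) = 5*x^2 + 1*y^2.
Starting point: (-0.8162, 1.141), alpha = 0.05
Step 1: grad_x = 2*5*-0.8162 = -8.162, grad_y = 2*1*1.141 = 2.282
  x_1 = -0.8162 - 0.05*-8.162 = -0.4081
  y_1 = 1.141 - 0.05*2.282 = 1.0269
Step 2: grad_x = 2*5*-0.4081 = -4.081, grad_y = 2*1*1.0269 = 2.0538
  x_2 = -0.4081 - 0.05*-4.081 = -0.2041
  y_2 = 1.0269 - 0.05*2.0538 = 0.9242
Step 3: grad_x = 2*5*-0.2041 = -2.0405, grad_y = 2*1*0.9242 = 1.8484
  x_3 = -0.2041 - 0.05*-2.0405 = -0.102
  y_3 = 0.9242 - 0.05*1.8484 = 0.8318
Step 4: grad_x = 2*5*-0.102 = -1.0203, grad_y = 2*1*0.8318 = 1.6636
  x_4 = -0.102 - 0.05*-1.0203 = -0.051
  y_4 = 0.8318 - 0.05*1.6636 = 0.7486
f(-0.051, 0.7486) = 5*(-0.051)^2 + 1*0.7486^2 = 0.5734


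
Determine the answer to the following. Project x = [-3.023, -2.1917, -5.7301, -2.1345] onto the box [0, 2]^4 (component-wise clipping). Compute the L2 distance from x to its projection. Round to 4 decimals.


Project each component onto [0, 2].
clip(-3.023) = 0.0, clip(-2.1917) = 0.0, clip(-5.7301) = 0.0, clip(-2.1345) = 0.0
Projection = [0.0, 0.0, 0.0, 0.0]
Squared diffs: [9.1385, 4.8035, 32.834, 4.5561]
Distance = sqrt(51.3321) = 7.1647


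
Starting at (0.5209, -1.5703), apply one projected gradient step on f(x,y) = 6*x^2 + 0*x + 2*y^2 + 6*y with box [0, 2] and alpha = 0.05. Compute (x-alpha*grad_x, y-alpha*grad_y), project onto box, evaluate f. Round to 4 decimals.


Step 1: Compute gradient at (0.5209, -1.5703).
grad_x = 2*6*0.5209 + 0 = 6.2508
grad_y = 2*2*-1.5703 + 6 = -0.2812
Step 2: Gradient step.
x_raw = 0.5209 - 0.05*6.2508 = 0.2084
y_raw = -1.5703 - 0.05*-0.2812 = -1.5562
Step 3: Project onto [0, 2].
x_proj = clip(0.2084) = 0.2084
y_proj = clip(-1.5562) = 0.0
Step 4: Evaluate f.
f(0.2084, 0.0) = 0.2605


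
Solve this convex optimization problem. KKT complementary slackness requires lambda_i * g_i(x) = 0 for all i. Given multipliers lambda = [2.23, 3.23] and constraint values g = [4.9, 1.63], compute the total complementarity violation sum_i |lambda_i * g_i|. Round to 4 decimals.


KKT complementary slackness check:
lambda_1 * g_1 = 2.23 * 4.9 = 10.927
lambda_2 * g_2 = 3.23 * 1.63 = 5.2649
Total violation = 10.927 + 5.2649 = 16.1919


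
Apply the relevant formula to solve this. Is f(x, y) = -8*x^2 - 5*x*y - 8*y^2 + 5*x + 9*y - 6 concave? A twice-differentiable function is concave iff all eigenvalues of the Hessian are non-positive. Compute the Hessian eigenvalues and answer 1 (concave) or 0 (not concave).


The Hessian of f(x,y) = -8*x^2 - 5*x*y - 8*y^2 + 5*x + 9*y - 6 is:
H = [[-16, -5], [-5, -16]]
Trace = -16 - 16 = -32
Determinant = -16*-16 - (-5)^2 = 231
Discriminant = (-32)^2 - 4*231 = 100.0
Eigenvalues: lambda_1 = -21.0, lambda_2 = -11.0
The function is concave.

1


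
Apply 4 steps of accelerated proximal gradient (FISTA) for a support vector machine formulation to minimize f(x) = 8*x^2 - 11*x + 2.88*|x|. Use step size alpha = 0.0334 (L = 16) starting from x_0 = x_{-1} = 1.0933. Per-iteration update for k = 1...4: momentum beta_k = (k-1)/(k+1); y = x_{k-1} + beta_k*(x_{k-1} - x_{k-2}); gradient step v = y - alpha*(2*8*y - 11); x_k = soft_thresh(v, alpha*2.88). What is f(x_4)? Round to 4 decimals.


FISTA on f(x) = 8*x^2 - 11*x + 2.88*|x|
L = 16, alpha = 0.0334
Iteration 1: beta = 0.0, y = 1.0933 + 0.0*(1.0933 - 1.0933) = 1.0933
  grad(y) = 6.4928, v = y - alpha*grad = 0.8764
  prox(v) = soft_thresh(0.8764, 0.0962) = 0.7802
Iteration 2: beta = 0.3333, y = 0.7802 + 0.3333*(0.7802 - 1.0933) = 0.6759
  grad(y) = -0.1856, v = y - alpha*grad = 0.6821
  prox(v) = soft_thresh(0.6821, 0.0962) = 0.5859
Iteration 3: beta = 0.5, y = 0.5859 + 0.5*(0.5859 - 0.7802) = 0.4887
  grad(y) = -3.1802, v = y - alpha*grad = 0.595
  prox(v) = soft_thresh(0.595, 0.0962) = 0.4988
Iteration 4: beta = 0.6, y = 0.4988 + 0.6*(0.4988 - 0.5859) = 0.4465
  grad(y) = -3.8564, v = y - alpha*grad = 0.5753
  prox(v) = soft_thresh(0.5753, 0.0962) = 0.4791
f(x_4) = 8*0.4791^2 - 11*0.4791 + 2.88*|0.4791| = -2.054


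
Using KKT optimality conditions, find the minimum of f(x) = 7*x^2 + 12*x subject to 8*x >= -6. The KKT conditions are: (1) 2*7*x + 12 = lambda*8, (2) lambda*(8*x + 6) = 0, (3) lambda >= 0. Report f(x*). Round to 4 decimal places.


Step 1: Try lambda = 0 (constraint inactive).
x_unc = -12/(2*7) = -0.8571
Check: 8*-0.8571 = -6.8568 < -6 -- violated!
Step 2: Constraint must be active: 8*x = -6
x* = -6/8 = -0.75
lambda = (2*7*(-0.75) + 12)/8 = 0.1875
Step 3: Compute optimal value.
f(x*) = 7*(-0.75)^2 + 12*(-0.75) = -5.0625


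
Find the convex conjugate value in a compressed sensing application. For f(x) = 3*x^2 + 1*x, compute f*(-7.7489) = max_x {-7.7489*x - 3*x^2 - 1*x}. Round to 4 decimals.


f*(y) = sup_x {y*x - a*x^2 - b*x} = sup_x {(y-b)*x - a*x^2}
FOC: (y - b) - 2a*x = 0 => x* = (y - b)/(2a)
x* = (-7.7489 - 1)/(2*3) = -1.4582
f*(-7.7489) = (y-b)^2/(4a) = (-7.7489 - 1)^2/(4*3)
= 76.5433/12 = 6.3786


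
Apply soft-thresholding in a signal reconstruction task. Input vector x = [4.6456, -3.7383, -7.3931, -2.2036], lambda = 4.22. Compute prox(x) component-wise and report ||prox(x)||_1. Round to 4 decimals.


Soft-thresholding with lambda = 4.22:
prox(4.6456) = sign(4.6456)*max(|4.6456| - 4.22, 0) = 0.4256
prox(-3.7383) = sign(-3.7383)*max(|-3.7383| - 4.22, 0) = 0.0
prox(-7.3931) = sign(-7.3931)*max(|-7.3931| - 4.22, 0) = -3.1731
prox(-2.2036) = sign(-2.2036)*max(|-2.2036| - 4.22, 0) = 0.0
prox(x) = [0.4256, 0.0, -3.1731, 0.0]
||prox(x)||_1 = 0.4256 + 0.0 + 3.1731 + 0.0 = 3.5987


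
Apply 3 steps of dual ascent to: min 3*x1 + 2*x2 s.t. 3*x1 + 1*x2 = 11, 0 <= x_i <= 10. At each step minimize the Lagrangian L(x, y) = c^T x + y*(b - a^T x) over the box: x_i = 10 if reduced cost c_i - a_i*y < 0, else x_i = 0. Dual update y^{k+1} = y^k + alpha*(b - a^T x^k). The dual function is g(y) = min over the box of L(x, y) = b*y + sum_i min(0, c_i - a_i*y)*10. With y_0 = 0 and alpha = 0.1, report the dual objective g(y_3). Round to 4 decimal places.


Dual ascent for LP: min 3*x1 + 2*x2, 3*x1 + 1*x2 = 11, 0 <= x_i <= 10
Step 1: y^k = 0.0, reduced costs: (3.0, 2.0)
  x^k = (0.0, 0.0), subgradient = b - a^T x = 11.0
  y^{k+1} = 0.0 + 0.1*11.0 = 1.1
Step 2: y^k = 1.1, reduced costs: (-0.3, 0.9)
  x^k = (10.0, 0.0), subgradient = b - a^T x = -19.0
  y^{k+1} = 1.1 + 0.1*-19.0 = -0.8
Step 3: y^k = -0.8, reduced costs: (5.4, 2.8)
  x^k = (0.0, 0.0), subgradient = b - a^T x = 11.0
  y^{k+1} = -0.8 + 0.1*11.0 = 0.3
Dual objective at y_3 = 0.3: reduced costs (2.1, 1.7), box minimizer x = (0.0, 0.0)
g(y_3) = b*y + (c1 - a1*y)*x1 + (c2 - a2*y)*x2 = 11*0.3 + 2.1*0.0 + 1.7*0.0 = 3.3 + 0.0 + 0.0 = 3.3


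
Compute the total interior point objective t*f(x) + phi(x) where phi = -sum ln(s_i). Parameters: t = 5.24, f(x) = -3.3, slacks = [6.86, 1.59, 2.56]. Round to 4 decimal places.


Step 1: Compute log-barrier.
ln values: [1.9257, 0.4637, 0.94]
phi = -(1.9257 + 0.4637 + 0.94) = -3.3294
Step 2: Compute augmented objective.
t*f(x) = 5.24*-3.3 = -17.292
Total = -17.292 - 3.3294 = -20.6214


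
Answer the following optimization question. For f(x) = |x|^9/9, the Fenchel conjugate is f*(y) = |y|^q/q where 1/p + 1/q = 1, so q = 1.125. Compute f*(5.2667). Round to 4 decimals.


The conjugate exponent q satisfies 1/p + 1/q = 1.
p = 9, so q = 9/(9 - 1) = 1.125
|y|^q = 5.2667^1.125 = 6.4823
f*(5.2667) = 6.4823 / 1.125 = 5.7621


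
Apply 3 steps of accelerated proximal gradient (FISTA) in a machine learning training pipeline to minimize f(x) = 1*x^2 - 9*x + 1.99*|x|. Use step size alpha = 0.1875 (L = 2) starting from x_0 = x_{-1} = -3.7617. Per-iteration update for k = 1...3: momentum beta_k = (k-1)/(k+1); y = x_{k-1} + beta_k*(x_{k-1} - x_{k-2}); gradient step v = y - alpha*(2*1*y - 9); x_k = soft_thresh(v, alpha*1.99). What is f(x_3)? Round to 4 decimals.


FISTA on f(x) = 1*x^2 - 9*x + 1.99*|x|
L = 2, alpha = 0.1875
Iteration 1: beta = 0.0, y = -3.7617 + 0.0*(-3.7617 + 3.7617) = -3.7617
  grad(y) = -16.5234, v = y - alpha*grad = -0.6636
  prox(v) = soft_thresh(-0.6636, 0.3731) = -0.2904
Iteration 2: beta = 0.3333, y = -0.2904 + 0.3333*(-0.2904 + 3.7617) = 0.8667
  grad(y) = -7.2667, v = y - alpha*grad = 2.2292
  prox(v) = soft_thresh(2.2292, 0.3731) = 1.856
Iteration 3: beta = 0.5, y = 1.856 + 0.5*(1.856 + 0.2904) = 2.9293
  grad(y) = -3.1415, v = y - alpha*grad = 3.5183
  prox(v) = soft_thresh(3.5183, 0.3731) = 3.1452
f(x_3) = 1*3.1452^2 - 9*3.1452 + 1.99*|3.1452| = -12.1555


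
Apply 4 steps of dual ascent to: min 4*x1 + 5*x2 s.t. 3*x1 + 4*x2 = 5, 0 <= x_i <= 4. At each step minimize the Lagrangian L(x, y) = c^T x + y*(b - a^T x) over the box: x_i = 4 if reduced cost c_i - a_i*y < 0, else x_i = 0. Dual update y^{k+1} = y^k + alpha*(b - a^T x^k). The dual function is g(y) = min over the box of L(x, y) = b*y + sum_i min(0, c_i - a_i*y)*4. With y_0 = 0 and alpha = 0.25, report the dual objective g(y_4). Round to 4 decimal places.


Dual ascent for LP: min 4*x1 + 5*x2, 3*x1 + 4*x2 = 5, 0 <= x_i <= 4
Step 1: y^k = 0.0, reduced costs: (4.0, 5.0)
  x^k = (0.0, 0.0), subgradient = b - a^T x = 5.0
  y^{k+1} = 0.0 + 0.25*5.0 = 1.25
Step 2: y^k = 1.25, reduced costs: (0.25, 0.0)
  x^k = (0.0, 0.0), subgradient = b - a^T x = 5.0
  y^{k+1} = 1.25 + 0.25*5.0 = 2.5
Step 3: y^k = 2.5, reduced costs: (-3.5, -5.0)
  x^k = (4.0, 4.0), subgradient = b - a^T x = -23.0
  y^{k+1} = 2.5 + 0.25*-23.0 = -3.25
Step 4: y^k = -3.25, reduced costs: (13.75, 18.0)
  x^k = (0.0, 0.0), subgradient = b - a^T x = 5.0
  y^{k+1} = -3.25 + 0.25*5.0 = -2.0
Dual objective at y_4 = -2.0: reduced costs (10.0, 13.0), box minimizer x = (0.0, 0.0)
g(y_4) = b*y + (c1 - a1*y)*x1 + (c2 - a2*y)*x2 = 5*(-2.0) + 10.0*0.0 + 13.0*0.0 = -10.0 + 0.0 + 0.0 = -10.0


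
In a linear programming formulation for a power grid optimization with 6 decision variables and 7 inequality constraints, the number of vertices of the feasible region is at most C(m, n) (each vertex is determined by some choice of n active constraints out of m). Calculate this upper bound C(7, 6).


Each vertex corresponds to some choice of n active constraints out of m, so the number of vertices is at most C(m, n) = m! / (n!(m-n)!).
m = 7, n = 6
Numerator: 7 * 6 * 5 * 4 * 3 * 2
Denominator: 6! = 720
C(7, 6) = 7


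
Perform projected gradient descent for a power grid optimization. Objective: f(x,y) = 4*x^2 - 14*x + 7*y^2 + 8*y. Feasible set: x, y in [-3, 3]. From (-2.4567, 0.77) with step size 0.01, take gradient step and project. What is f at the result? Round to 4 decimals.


Step 1: Compute gradient at (-2.4567, 0.77).
grad_x = 2*4*-2.4567 - 14 = -33.6536
grad_y = 2*7*0.77 + 8 = 18.78
Step 2: Gradient step.
x_raw = -2.4567 - 0.01*-33.6536 = -2.1202
y_raw = 0.77 - 0.01*18.78 = 0.5822
Step 3: Project onto [-3, 3].
x_proj = clip(-2.1202) = -2.1202
y_proj = clip(0.5822) = 0.5822
Step 4: Evaluate f.
f(-2.1202, 0.5822) = 54.693


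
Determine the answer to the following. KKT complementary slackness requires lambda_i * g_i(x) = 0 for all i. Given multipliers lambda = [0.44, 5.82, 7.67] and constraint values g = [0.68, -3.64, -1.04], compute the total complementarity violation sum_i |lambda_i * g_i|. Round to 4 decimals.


KKT complementary slackness check:
lambda_1 * g_1 = 0.44 * 0.68 = 0.2992
lambda_2 * g_2 = 5.82 * -3.64 = -21.1848
lambda_3 * g_3 = 7.67 * -1.04 = -7.9768
Total violation = 0.2992 + 21.1848 + 7.9768 = 29.4608


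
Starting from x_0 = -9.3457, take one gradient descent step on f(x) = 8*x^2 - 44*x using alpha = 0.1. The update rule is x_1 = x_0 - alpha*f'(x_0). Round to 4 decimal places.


We compute the gradient at x_0 and apply the update.
f'(x) = 16*x - 44
f'(-9.3457) = 16*-9.3457 - 44 = -193.5312
x_1 = -9.3457 - 0.1*-193.5312 = 10.0074


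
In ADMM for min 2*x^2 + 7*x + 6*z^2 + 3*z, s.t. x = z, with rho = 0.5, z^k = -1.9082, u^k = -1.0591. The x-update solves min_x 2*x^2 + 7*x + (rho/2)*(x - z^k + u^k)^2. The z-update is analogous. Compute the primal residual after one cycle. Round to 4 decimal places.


ADMM iteration with rho = 0.5, z^k = -1.9082, u^k = -1.0591
Step 1: x-update.
Minimize 2*x^2 + 7*x + (0.5/2)*(x + 1.9082 - 1.0591)^2
FOC: (2*2 + 0.5)*x = -7 + 0.5*(-1.9082 + 1.0591)
x^{k+1} = -1.6499
Step 2: z-update.
Minimize 6*z^2 + 3*z + (0.5/2)*(-1.6499 - z - 1.0591)^2
FOC: (2*6 + 0.5)*z = -3 + 0.5*(-1.6499 - 1.0591)
z^{k+1} = -0.3484
Step 3: u-update.
u^{k+1} = -1.0591 - 1.6499 + 0.3484 = -2.3606
Step 4: Primal residual = |-1.6499 + 0.3484| = 1.3015


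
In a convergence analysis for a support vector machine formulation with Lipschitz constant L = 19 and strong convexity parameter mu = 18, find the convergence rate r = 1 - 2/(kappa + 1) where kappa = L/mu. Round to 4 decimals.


Step 1: Compute the condition number.
kappa = L/mu = 19/18 = 1.0556
Step 2: Compute the convergence rate.
r = 1 - 2/(kappa + 1) = 1 - 2*mu/(L + mu) = (L - mu)/(L + mu) = 1/37 = 0.027


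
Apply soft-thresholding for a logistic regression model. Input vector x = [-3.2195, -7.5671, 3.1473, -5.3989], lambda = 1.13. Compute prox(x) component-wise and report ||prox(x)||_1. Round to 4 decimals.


Soft-thresholding with lambda = 1.13:
prox(-3.2195) = sign(-3.2195)*max(|-3.2195| - 1.13, 0) = -2.0895
prox(-7.5671) = sign(-7.5671)*max(|-7.5671| - 1.13, 0) = -6.4371
prox(3.1473) = sign(3.1473)*max(|3.1473| - 1.13, 0) = 2.0173
prox(-5.3989) = sign(-5.3989)*max(|-5.3989| - 1.13, 0) = -4.2689
prox(x) = [-2.0895, -6.4371, 2.0173, -4.2689]
||prox(x)||_1 = 2.0895 + 6.4371 + 2.0173 + 4.2689 = 14.8128


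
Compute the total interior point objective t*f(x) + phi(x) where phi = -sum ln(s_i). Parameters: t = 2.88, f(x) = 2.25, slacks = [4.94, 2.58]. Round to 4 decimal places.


Step 1: Compute log-barrier.
ln values: [1.5974, 0.9478]
phi = -(1.5974 + 0.9478) = -2.5452
Step 2: Compute augmented objective.
t*f(x) = 2.88*2.25 = 6.48
Total = 6.48 - 2.5452 = 3.9348


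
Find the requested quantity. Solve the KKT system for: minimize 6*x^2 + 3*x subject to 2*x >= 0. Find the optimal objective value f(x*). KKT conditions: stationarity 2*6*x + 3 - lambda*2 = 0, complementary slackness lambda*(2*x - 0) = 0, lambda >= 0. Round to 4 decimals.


Step 1: Try lambda = 0 (constraint inactive).
x_unc = -3/(2*6) = -0.25
Check: 2*-0.25 = -0.5 < 0 -- violated!
Step 2: Constraint must be active: 2*x = 0
x* = 0/2 = 0.0
lambda = (2*6*0.0 + 3)/2 = 1.5
Step 3: Compute optimal value.
f(x*) = 6*0.0^2 + 3*0.0 = 0.0


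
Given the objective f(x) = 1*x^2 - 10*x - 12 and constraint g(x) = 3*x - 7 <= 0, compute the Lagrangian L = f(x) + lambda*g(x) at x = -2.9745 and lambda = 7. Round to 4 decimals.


Step 1: Evaluate f(x).
f(-2.9745) = 1*(-2.9745)^2 - 10*(-2.9745) - 12 = 26.5927
Step 2: Evaluate g(x).
g(-2.9745) = 3*-2.9745 - 7 = -15.9235
Step 3: Compute Lagrangian.
L = 26.5927 + 7*-15.9235 = -84.8718


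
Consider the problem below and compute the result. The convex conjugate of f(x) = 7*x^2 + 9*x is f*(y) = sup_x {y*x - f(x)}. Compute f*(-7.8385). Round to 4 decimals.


f*(y) = sup_x {y*x - a*x^2 - b*x} = sup_x {(y-b)*x - a*x^2}
FOC: (y - b) - 2a*x = 0 => x* = (y - b)/(2a)
x* = (-7.8385 - 9)/(2*7) = -1.2028
f*(-7.8385) = (y-b)^2/(4a) = (-7.8385 - 9)^2/(4*7)
= 283.5351/28 = 10.1263


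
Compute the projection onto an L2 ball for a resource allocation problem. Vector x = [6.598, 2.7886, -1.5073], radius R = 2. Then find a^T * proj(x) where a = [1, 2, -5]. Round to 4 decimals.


Step 1: Compute ||x|| (intermediates to 6 decimals).
||x|| = sqrt(6.598^2 + 2.7886^2 + (-1.5073)^2) = 7.319962
Step 2: Project.
Since ||x|| > R, scale = R/||x|| = 2/7.319962 = 0.273225, proj(x) = scale * x
proj(x) = [1.802739, 0.761915, -0.411832]
Step 3: Dot product.
a^T * proj(x) = 1*1.802739 + 2*0.761915 - 5*(-0.411832) = 5.3857


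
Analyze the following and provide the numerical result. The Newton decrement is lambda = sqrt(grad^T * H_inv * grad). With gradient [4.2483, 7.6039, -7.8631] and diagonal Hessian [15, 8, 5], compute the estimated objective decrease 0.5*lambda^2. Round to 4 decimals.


Step 1: H is diagonal, so H^(-1) * g = [0.2832, 0.9505, -1.5726].
Step 2: g^T H^(-1) g = sum_i g_i^2 / H_ii
  = (4.2483)^2/15 + (7.6039)^2/8 + (-7.8631)^2/5
  = 1.2032 + 7.2274 + 12.3657 = 20.7963
Step 3: Objective decrease = 0.5 * g^T H^(-1) g = 10.3981


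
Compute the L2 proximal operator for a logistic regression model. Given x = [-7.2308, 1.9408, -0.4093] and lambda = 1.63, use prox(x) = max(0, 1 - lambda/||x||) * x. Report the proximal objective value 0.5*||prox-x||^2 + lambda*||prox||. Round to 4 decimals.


Step 1: Compute ||x||.
||x|| = 7.4979
Step 2: Compute scaling factor.
scale = max(0, 1 - 1.63/7.4979) = 0.7826
Step 3: prox(x) = [-5.6589, 1.5189, -0.3203]
||prox(x)|| = 5.8679
Step 4: Proximal objective.
0.5*||prox-x||^2 = 1.3285
lambda*||prox|| = 9.5647
Total = 10.8931


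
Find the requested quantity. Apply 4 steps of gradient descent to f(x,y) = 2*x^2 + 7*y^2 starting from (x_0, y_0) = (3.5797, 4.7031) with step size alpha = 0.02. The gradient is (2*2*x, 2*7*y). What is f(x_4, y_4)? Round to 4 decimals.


Gradient descent on f(x,y) = 2*x^2 + 7*y^2.
Starting point: (3.5797, 4.7031), alpha = 0.02
Step 1: grad_x = 2*2*3.5797 = 14.3188, grad_y = 2*7*4.7031 = 65.8434
  x_1 = 3.5797 - 0.02*14.3188 = 3.2933
  y_1 = 4.7031 - 0.02*65.8434 = 3.3862
Step 2: grad_x = 2*2*3.2933 = 13.1733, grad_y = 2*7*3.3862 = 47.4072
  x_2 = 3.2933 - 0.02*13.1733 = 3.0299
  y_2 = 3.3862 - 0.02*47.4072 = 2.4381
Step 3: grad_x = 2*2*3.0299 = 12.1194, grad_y = 2*7*2.4381 = 34.1332
  x_3 = 3.0299 - 0.02*12.1194 = 2.7875
  y_3 = 2.4381 - 0.02*34.1332 = 1.7554
Step 4: grad_x = 2*2*2.7875 = 11.1499, grad_y = 2*7*1.7554 = 24.5759
  x_4 = 2.7875 - 0.02*11.1499 = 2.5645
  y_4 = 1.7554 - 0.02*24.5759 = 1.2639
f(2.5645, 1.2639) = 2*2.5645^2 + 7*1.2639^2 = 24.3352


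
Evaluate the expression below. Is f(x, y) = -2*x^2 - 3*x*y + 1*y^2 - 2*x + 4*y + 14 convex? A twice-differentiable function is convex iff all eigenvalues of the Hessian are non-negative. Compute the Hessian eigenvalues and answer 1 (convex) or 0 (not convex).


The Hessian of f(x,y) = -2*x^2 - 3*x*y + 1*y^2 - 2*x + 4*y + 14 is:
H = [[-4, -3], [-3, 2]]
Trace = -4 + 2 = -2
Determinant = -4*2 - (-3)^2 = -17
Discriminant = (-2)^2 - 4*-17 = 72.0
Eigenvalues: lambda_1 = -5.2426, lambda_2 = 3.2426
The function is not convex.

0


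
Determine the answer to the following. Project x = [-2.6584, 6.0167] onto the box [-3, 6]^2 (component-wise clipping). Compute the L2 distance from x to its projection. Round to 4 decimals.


Project each component onto [-3, 6].
clip(-2.6584) = -2.6584, clip(6.0167) = 6.0
Projection = [-2.6584, 6.0]
Squared diffs: [0.0, 0.0003]
Distance = sqrt(0.0003) = 0.0167


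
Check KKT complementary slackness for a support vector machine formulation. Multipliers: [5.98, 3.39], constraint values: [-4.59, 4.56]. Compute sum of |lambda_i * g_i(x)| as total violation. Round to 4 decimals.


KKT complementary slackness check:
lambda_1 * g_1 = 5.98 * -4.59 = -27.4482
lambda_2 * g_2 = 3.39 * 4.56 = 15.4584
Total violation = 27.4482 + 15.4584 = 42.9066


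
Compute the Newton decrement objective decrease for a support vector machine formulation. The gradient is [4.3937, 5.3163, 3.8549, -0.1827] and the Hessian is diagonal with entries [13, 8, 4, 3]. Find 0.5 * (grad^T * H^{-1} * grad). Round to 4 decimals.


Step 1: H is diagonal, so H^(-1) * g = [0.338, 0.6645, 0.9637, -0.0609].
Step 2: g^T H^(-1) g = sum_i g_i^2 / H_ii
  = (4.3937)^2/13 + (5.3163)^2/8 + (3.8549)^2/4 + (-0.1827)^2/3
  = 1.485 + 3.5329 + 3.7151 + 0.0111 = 8.744
Step 3: Objective decrease = 0.5 * g^T H^(-1) g = 4.372


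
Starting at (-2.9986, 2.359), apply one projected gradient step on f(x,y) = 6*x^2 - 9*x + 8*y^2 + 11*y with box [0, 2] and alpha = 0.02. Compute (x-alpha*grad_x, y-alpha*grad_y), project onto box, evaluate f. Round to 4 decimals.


Step 1: Compute gradient at (-2.9986, 2.359).
grad_x = 2*6*-2.9986 - 9 = -44.9832
grad_y = 2*8*2.359 + 11 = 48.744
Step 2: Gradient step.
x_raw = -2.9986 - 0.02*-44.9832 = -2.0989
y_raw = 2.359 - 0.02*48.744 = 1.3841
Step 3: Project onto [0, 2].
x_proj = clip(-2.0989) = 0.0
y_proj = clip(1.3841) = 1.3841
Step 4: Evaluate f.
f(0.0, 1.3841) = 30.5516


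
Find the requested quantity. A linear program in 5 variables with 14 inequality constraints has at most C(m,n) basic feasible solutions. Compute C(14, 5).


Each vertex corresponds to some choice of n active constraints out of m, so the number of vertices is at most C(m, n) = m! / (n!(m-n)!).
m = 14, n = 5
Numerator: 14 * 13 * 12 * 11 * 10
Denominator: 5! = 120
C(14, 5) = 2002


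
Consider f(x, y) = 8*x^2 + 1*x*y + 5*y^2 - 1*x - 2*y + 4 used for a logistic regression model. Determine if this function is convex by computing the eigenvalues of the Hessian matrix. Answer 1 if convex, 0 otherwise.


The Hessian of f(x,y) = 8*x^2 + 1*x*y + 5*y^2 - 1*x - 2*y + 4 is:
H = [[16, 1], [1, 10]]
Trace = 16 + 10 = 26
Determinant = 16*10 - (1)^2 = 159
Discriminant = (26)^2 - 4*159 = 40.0
Eigenvalues: lambda_1 = 9.8377, lambda_2 = 16.1623
The function is convex.

1


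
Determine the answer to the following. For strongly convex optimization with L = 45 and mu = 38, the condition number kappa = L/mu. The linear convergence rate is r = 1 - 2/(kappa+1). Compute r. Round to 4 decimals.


Step 1: Compute the condition number.
kappa = L/mu = 45/38 = 1.1842
Step 2: Compute the convergence rate.
r = 1 - 2/(kappa + 1) = 1 - 2*mu/(L + mu) = (L - mu)/(L + mu) = 7/83 = 0.0843


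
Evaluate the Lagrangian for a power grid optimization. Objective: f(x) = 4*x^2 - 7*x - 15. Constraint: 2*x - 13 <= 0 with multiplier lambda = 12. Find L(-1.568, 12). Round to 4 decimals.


Step 1: Evaluate f(x).
f(-1.568) = 4*(-1.568)^2 - 7*(-1.568) - 15 = 5.8105
Step 2: Evaluate g(x).
g(-1.568) = 2*-1.568 - 13 = -16.136
Step 3: Compute Lagrangian.
L = 5.8105 + 12*-16.136 = -187.8215


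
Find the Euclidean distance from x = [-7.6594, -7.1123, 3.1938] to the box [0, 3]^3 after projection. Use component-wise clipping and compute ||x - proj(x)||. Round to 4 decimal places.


Project each component onto [0, 3].
clip(-7.6594) = 0.0, clip(-7.1123) = 0.0, clip(3.1938) = 3.0
Projection = [0.0, 0.0, 3.0]
Squared diffs: [58.6664, 50.5848, 0.0376]
Distance = sqrt(109.2888) = 10.4541


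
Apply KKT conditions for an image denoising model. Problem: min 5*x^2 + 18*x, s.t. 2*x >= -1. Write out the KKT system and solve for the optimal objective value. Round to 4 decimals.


Step 1: Try lambda = 0 (constraint inactive).
x_unc = -18/(2*5) = -1.8
Check: 2*-1.8 = -3.6 < -1 -- violated!
Step 2: Constraint must be active: 2*x = -1
x* = -1/2 = -0.5
lambda = (2*5*(-0.5) + 18)/2 = 6.5
Step 3: Compute optimal value.
f(x*) = 5*(-0.5)^2 + 18*(-0.5) = -7.75


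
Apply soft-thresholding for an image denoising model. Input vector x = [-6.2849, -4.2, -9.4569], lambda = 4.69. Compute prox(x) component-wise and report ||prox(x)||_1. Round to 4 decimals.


Soft-thresholding with lambda = 4.69:
prox(-6.2849) = sign(-6.2849)*max(|-6.2849| - 4.69, 0) = -1.5949
prox(-4.2) = sign(-4.2)*max(|-4.2| - 4.69, 0) = 0.0
prox(-9.4569) = sign(-9.4569)*max(|-9.4569| - 4.69, 0) = -4.7669
prox(x) = [-1.5949, 0.0, -4.7669]
||prox(x)||_1 = 1.5949 + 0.0 + 4.7669 = 6.3618


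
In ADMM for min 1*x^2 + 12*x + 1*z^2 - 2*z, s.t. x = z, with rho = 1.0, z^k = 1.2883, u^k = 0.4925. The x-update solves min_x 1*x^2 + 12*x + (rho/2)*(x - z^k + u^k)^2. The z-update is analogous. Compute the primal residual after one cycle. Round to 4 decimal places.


ADMM iteration with rho = 1.0, z^k = 1.2883, u^k = 0.4925
Step 1: x-update.
Minimize 1*x^2 + 12*x + (1.0/2)*(x - 1.2883 + 0.4925)^2
FOC: (2*1 + 1.0)*x = -12 + 1.0*(1.2883 - 0.4925)
x^{k+1} = -3.7347
Step 2: z-update.
Minimize 1*z^2 - 2*z + (1.0/2)*(-3.7347 - z + 0.4925)^2
FOC: (2*1 + 1.0)*z = 2 + 1.0*(-3.7347 + 0.4925)
z^{k+1} = -0.4141
Step 3: u-update.
u^{k+1} = 0.4925 - 3.7347 + 0.4141 = -2.8282
Step 4: Primal residual = |-3.7347 + 0.4141| = 3.3207


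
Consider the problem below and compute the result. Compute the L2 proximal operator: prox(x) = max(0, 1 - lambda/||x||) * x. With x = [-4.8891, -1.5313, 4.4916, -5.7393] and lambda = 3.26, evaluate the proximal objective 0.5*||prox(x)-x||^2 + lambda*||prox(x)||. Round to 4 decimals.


Step 1: Compute ||x||.
||x|| = 8.9085
Step 2: Compute scaling factor.
scale = max(0, 1 - 3.26/8.9085) = 0.6341
Step 3: prox(x) = [-3.1, -0.9709, 2.8479, -3.6391]
||prox(x)|| = 5.6485
Step 4: Proximal objective.
0.5*||prox-x||^2 = 5.3138
lambda*||prox|| = 18.4141
Total = 23.7281


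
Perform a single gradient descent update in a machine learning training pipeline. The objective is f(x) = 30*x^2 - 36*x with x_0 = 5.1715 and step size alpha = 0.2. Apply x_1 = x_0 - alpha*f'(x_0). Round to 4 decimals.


We compute the gradient at x_0 and apply the update.
f'(x) = 60*x - 36
f'(5.1715) = 60*5.1715 - 36 = 274.29
x_1 = 5.1715 - 0.2*274.29 = -49.6865


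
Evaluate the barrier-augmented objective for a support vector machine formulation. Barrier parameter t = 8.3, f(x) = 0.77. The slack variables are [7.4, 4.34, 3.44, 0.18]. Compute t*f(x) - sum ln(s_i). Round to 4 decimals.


Step 1: Compute log-barrier.
ln values: [2.0015, 1.4679, 1.2355, -1.7148]
phi = -(2.0015 + 1.4679 + 1.2355 - 1.7148) = -2.99
Step 2: Compute augmented objective.
t*f(x) = 8.3*0.77 = 6.391
Total = 6.391 - 2.99 = 3.401


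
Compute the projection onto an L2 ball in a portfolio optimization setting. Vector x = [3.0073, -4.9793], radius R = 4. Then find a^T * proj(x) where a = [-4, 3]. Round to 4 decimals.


Step 1: Compute ||x|| (intermediates to 6 decimals).
||x|| = sqrt(3.0073^2 + (-4.9793)^2) = 5.816982
Step 2: Project.
Since ||x|| > R, scale = R/||x|| = 4/5.816982 = 0.687642, proj(x) = scale * x
proj(x) = [2.067946, -3.423976]
Step 3: Dot product.
a^T * proj(x) = -4*2.067946 + 3*(-3.423976) = -18.5437


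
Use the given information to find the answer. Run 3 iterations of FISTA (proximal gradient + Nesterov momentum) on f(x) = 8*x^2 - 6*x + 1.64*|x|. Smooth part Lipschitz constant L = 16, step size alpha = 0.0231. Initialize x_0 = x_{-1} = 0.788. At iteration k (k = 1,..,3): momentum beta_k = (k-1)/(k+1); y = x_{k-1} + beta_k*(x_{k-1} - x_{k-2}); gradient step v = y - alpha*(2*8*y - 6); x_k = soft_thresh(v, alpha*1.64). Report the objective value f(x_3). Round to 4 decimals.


FISTA on f(x) = 8*x^2 - 6*x + 1.64*|x|
L = 16, alpha = 0.0231
Iteration 1: beta = 0.0, y = 0.788 + 0.0*(0.788 - 0.788) = 0.788
  grad(y) = 6.608, v = y - alpha*grad = 0.6354
  prox(v) = soft_thresh(0.6354, 0.0379) = 0.5975
Iteration 2: beta = 0.3333, y = 0.5975 + 0.3333*(0.5975 - 0.788) = 0.534
  grad(y) = 2.5434, v = y - alpha*grad = 0.4752
  prox(v) = soft_thresh(0.4752, 0.0379) = 0.4373
Iteration 3: beta = 0.5, y = 0.4373 + 0.5*(0.4373 - 0.5975) = 0.3573
  grad(y) = -0.284, v = y - alpha*grad = 0.3638
  prox(v) = soft_thresh(0.3638, 0.0379) = 0.3259
f(x_3) = 8*0.3259^2 - 6*0.3259 + 1.64*|0.3259| = -0.5712


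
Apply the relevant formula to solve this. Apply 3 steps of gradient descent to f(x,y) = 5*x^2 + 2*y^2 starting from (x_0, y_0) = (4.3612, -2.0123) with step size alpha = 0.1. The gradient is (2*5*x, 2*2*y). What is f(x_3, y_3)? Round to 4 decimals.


Gradient descent on f(x,y) = 5*x^2 + 2*y^2.
Starting point: (4.3612, -2.0123), alpha = 0.1
Step 1: grad_x = 2*5*4.3612 = 43.612, grad_y = 2*2*-2.0123 = -8.0492
  x_1 = 4.3612 - 0.1*43.612 = 0.0
  y_1 = -2.0123 - 0.1*-8.0492 = -1.2074
Step 2: grad_x = 2*5*0.0 = 0.0, grad_y = 2*2*-1.2074 = -4.8295
  x_2 = 0.0 - 0.1*0.0 = 0.0
  y_2 = -1.2074 - 0.1*-4.8295 = -0.7244
Step 3: grad_x = 2*5*0.0 = 0.0, grad_y = 2*2*-0.7244 = -2.8977
  x_3 = 0.0 - 0.1*0.0 = 0.0
  y_3 = -0.7244 - 0.1*-2.8977 = -0.4347
f(0.0, -0.4347) = 5*0.0^2 + 2*(-0.4347)^2 = 0.3779


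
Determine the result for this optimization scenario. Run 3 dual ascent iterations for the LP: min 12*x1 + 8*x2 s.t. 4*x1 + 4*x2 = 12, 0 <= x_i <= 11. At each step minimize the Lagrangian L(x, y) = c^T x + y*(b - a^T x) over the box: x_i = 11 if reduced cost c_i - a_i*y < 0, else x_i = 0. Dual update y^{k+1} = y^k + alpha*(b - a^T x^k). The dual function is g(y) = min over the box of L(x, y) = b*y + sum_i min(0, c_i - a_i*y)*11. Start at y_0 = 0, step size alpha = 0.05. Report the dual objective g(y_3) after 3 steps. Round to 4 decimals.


Dual ascent for LP: min 12*x1 + 8*x2, 4*x1 + 4*x2 = 12, 0 <= x_i <= 11
Step 1: y^k = 0.0, reduced costs: (12.0, 8.0)
  x^k = (0.0, 0.0), subgradient = b - a^T x = 12.0
  y^{k+1} = 0.0 + 0.05*12.0 = 0.6
Step 2: y^k = 0.6, reduced costs: (9.6, 5.6)
  x^k = (0.0, 0.0), subgradient = b - a^T x = 12.0
  y^{k+1} = 0.6 + 0.05*12.0 = 1.2
Step 3: y^k = 1.2, reduced costs: (7.2, 3.2)
  x^k = (0.0, 0.0), subgradient = b - a^T x = 12.0
  y^{k+1} = 1.2 + 0.05*12.0 = 1.8
Dual objective at y_3 = 1.8: reduced costs (4.8, 0.8), box minimizer x = (0.0, 0.0)
g(y_3) = b*y + (c1 - a1*y)*x1 + (c2 - a2*y)*x2 = 12*1.8 + 4.8*0.0 + 0.8*0.0 = 21.6 + 0.0 + 0.0 = 21.6


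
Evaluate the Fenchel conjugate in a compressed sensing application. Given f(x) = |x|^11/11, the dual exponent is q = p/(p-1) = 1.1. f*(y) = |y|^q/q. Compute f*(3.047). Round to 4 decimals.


The conjugate exponent q satisfies 1/p + 1/q = 1.
p = 11, so q = 11/(11 - 1) = 1.1
|y|^q = 3.047^1.1 = 3.4061
f*(3.047) = 3.4061 / 1.1 = 3.0965


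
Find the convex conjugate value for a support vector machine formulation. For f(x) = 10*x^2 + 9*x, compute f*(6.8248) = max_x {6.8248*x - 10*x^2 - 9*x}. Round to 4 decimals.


f*(y) = sup_x {y*x - a*x^2 - b*x} = sup_x {(y-b)*x - a*x^2}
FOC: (y - b) - 2a*x = 0 => x* = (y - b)/(2a)
x* = (6.8248 - 9)/(2*10) = -0.1088
f*(6.8248) = (y-b)^2/(4a) = (6.8248 - 9)^2/(4*10)
= 4.7315/40 = 0.1183


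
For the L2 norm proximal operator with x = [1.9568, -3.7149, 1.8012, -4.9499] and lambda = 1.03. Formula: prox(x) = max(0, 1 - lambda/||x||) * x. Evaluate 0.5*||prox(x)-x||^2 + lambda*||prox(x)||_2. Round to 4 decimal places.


Step 1: Compute ||x||.
||x|| = 6.7361
Step 2: Compute scaling factor.
scale = max(0, 1 - 1.03/6.7361) = 0.8471
Step 3: prox(x) = [1.6576, -3.1469, 1.5258, -4.193]
||prox(x)|| = 5.7061
Step 4: Proximal objective.
0.5*||prox-x||^2 = 0.5305
lambda*||prox|| = 5.8773
Total = 6.4078


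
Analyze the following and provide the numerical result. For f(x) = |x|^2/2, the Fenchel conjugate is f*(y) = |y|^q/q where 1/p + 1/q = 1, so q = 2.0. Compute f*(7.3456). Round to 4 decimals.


The conjugate exponent q satisfies 1/p + 1/q = 1.
p = 2, so q = 2/(2 - 1) = 2.0
|y|^q = 7.3456^2.0 = 53.9578
f*(7.3456) = 53.9578 / 2.0 = 26.9789


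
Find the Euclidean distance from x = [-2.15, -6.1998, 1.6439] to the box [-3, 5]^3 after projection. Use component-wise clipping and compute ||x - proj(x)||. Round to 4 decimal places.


Project each component onto [-3, 5].
clip(-2.15) = -2.15, clip(-6.1998) = -3.0, clip(1.6439) = 1.6439
Projection = [-2.15, -3.0, 1.6439]
Squared diffs: [0.0, 10.2387, 0.0]
Distance = sqrt(10.2387) = 3.1998


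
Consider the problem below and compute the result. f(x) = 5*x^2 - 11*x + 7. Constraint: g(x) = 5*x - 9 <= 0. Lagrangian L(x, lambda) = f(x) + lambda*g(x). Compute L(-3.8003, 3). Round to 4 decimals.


Step 1: Evaluate f(x).
f(-3.8003) = 5*(-3.8003)^2 - 11*(-3.8003) + 7 = 121.0147
Step 2: Evaluate g(x).
g(-3.8003) = 5*-3.8003 - 9 = -28.0015
Step 3: Compute Lagrangian.
L = 121.0147 + 3*-28.0015 = 37.0102


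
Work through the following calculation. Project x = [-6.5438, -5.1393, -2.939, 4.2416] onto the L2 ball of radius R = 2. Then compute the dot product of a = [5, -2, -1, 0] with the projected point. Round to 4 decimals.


Step 1: Compute ||x|| (intermediates to 6 decimals).
||x|| = sqrt((-6.5438)^2 + (-5.1393)^2 + (-2.939)^2 + 4.2416^2) = 9.790946
Step 2: Project.
Since ||x|| > R, scale = R/||x|| = 2/9.790946 = 0.20427, proj(x) = scale * x
proj(x) = [-1.336702, -1.049805, -0.60035, 0.866432]
Step 3: Dot product.
a^T * proj(x) = 5*(-1.336702) - 2*(-1.049805) - 1*(-0.60035) + 0*0.866432 = -3.9836


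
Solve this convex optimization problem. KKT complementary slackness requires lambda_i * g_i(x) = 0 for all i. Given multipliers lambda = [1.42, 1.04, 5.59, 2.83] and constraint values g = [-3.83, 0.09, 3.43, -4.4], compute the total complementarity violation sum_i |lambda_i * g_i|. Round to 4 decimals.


KKT complementary slackness check:
lambda_1 * g_1 = 1.42 * -3.83 = -5.4386
lambda_2 * g_2 = 1.04 * 0.09 = 0.0936
lambda_3 * g_3 = 5.59 * 3.43 = 19.1737
lambda_4 * g_4 = 2.83 * -4.4 = -12.452
Total violation = 5.4386 + 0.0936 + 19.1737 + 12.452 = 37.1579


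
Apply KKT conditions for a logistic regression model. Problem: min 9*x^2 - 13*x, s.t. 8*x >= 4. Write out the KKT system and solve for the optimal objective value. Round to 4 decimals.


Step 1: Try lambda = 0 (constraint inactive).
Stationarity: 2*9*x - 13 = 0
x* = 13/(2*9) = 13/18 = 0.7222 (rounded; the exact value 13/18 is used below)
Check constraint: 8*0.7222 = 5.7776 >= 4 -- satisfied.
Step 2: Compute optimal value.
f(x*) = 9*(13/18)^2 - 13*(13/18) = -4.6944


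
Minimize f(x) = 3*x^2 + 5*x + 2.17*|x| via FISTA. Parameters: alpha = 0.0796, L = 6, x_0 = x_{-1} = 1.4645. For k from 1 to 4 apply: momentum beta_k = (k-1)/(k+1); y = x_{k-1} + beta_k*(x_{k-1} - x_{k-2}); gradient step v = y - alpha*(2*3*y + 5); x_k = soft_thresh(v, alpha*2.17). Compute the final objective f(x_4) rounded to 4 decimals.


FISTA on f(x) = 3*x^2 + 5*x + 2.17*|x|
L = 6, alpha = 0.0796
Iteration 1: beta = 0.0, y = 1.4645 + 0.0*(1.4645 - 1.4645) = 1.4645
  grad(y) = 13.787, v = y - alpha*grad = 0.3671
  prox(v) = soft_thresh(0.3671, 0.1727) = 0.1943
Iteration 2: beta = 0.3333, y = 0.1943 + 0.3333*(0.1943 - 1.4645) = -0.2291
  grad(y) = 3.6256, v = y - alpha*grad = -0.5177
  prox(v) = soft_thresh(-0.5177, 0.1727) = -0.3449
Iteration 3: beta = 0.5, y = -0.3449 + 0.5*(-0.3449 - 0.1943) = -0.6146
  grad(y) = 1.3126, v = y - alpha*grad = -0.719
  prox(v) = soft_thresh(-0.719, 0.1727) = -0.5463
Iteration 4: beta = 0.6, y = -0.5463 + 0.6*(-0.5463 + 0.3449) = -0.6671
  grad(y) = 0.9971, v = y - alpha*grad = -0.7465
  prox(v) = soft_thresh(-0.7465, 0.1727) = -0.5738
f(x_4) = 3*(-0.5738)^2 + 5*(-0.5738) + 2.17*|-0.5738| = -0.6361
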